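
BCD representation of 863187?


Each digit → 4-bit binary:
  8 → 1000
  6 → 0110
  3 → 0011
  1 → 0001
  8 → 1000
  7 → 0111
= 1000 0110 0011 0001 1000 0111


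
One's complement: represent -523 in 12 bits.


Original: 001000001011
Invert all bits:
  bit 0: 0 → 1
  bit 1: 0 → 1
  bit 2: 1 → 0
  bit 3: 0 → 1
  bit 4: 0 → 1
  bit 5: 0 → 1
  bit 6: 0 → 1
  bit 7: 0 → 1
  bit 8: 1 → 0
  bit 9: 0 → 1
  bit 10: 1 → 0
  bit 11: 1 → 0
= 110111110100


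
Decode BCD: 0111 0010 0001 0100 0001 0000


Each 4-bit group → digit:
  0111 → 7
  0010 → 2
  0001 → 1
  0100 → 4
  0001 → 1
  0000 → 0
= 721410


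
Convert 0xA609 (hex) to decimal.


Positional values:
Position 0: 9 × 16^0 = 9 × 1 = 9
Position 1: 0 × 16^1 = 0 × 16 = 0
Position 2: 6 × 16^2 = 6 × 256 = 1536
Position 3: A × 16^3 = 10 × 4096 = 40960
Sum = 9 + 0 + 1536 + 40960
= 42505


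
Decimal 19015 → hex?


Divide by 16 repeatedly:
19015 ÷ 16 = 1188 remainder 7 (7)
1188 ÷ 16 = 74 remainder 4 (4)
74 ÷ 16 = 4 remainder 10 (A)
4 ÷ 16 = 0 remainder 4 (4)
Reading remainders bottom-up:
= 0x4A47


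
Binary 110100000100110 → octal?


Group into 3-bit groups: 110100000100110
  110 = 6
  100 = 4
  000 = 0
  100 = 4
  110 = 6
= 0o64046


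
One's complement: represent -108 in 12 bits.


Original: 000001101100
Invert all bits:
  bit 0: 0 → 1
  bit 1: 0 → 1
  bit 2: 0 → 1
  bit 3: 0 → 1
  bit 4: 0 → 1
  bit 5: 1 → 0
  bit 6: 1 → 0
  bit 7: 0 → 1
  bit 8: 1 → 0
  bit 9: 1 → 0
  bit 10: 0 → 1
  bit 11: 0 → 1
= 111110010011


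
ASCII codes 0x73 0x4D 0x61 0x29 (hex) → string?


Codes (hex): 0x73 0x4D 0x61 0x29
Per-code ASCII lookup:
  0x73 = 115  (range 97-122: lowercase, 115 - 97 = 18) → 's'
  0x4D = 77  (range 65-90: uppercase, 77 - 65 = 12) → 'M'
  0x61 = 97  (range 97-122: lowercase, 97 - 97 = 0) → 'a'
  0x29 = 41  (special character) → ')'
= 'sMa)'


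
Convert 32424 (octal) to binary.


Each octal digit → 3 binary bits:
  3 = 011
  2 = 010
  4 = 100
  2 = 010
  4 = 100
Concatenate: 011 010 100 010 100
= 011010100010100


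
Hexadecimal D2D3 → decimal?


Positional values:
Position 0: 3 × 16^0 = 3 × 1 = 3
Position 1: D × 16^1 = 13 × 16 = 208
Position 2: 2 × 16^2 = 2 × 256 = 512
Position 3: D × 16^3 = 13 × 4096 = 53248
Sum = 3 + 208 + 512 + 53248
= 53971


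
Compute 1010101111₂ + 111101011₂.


Align and add column by column (LSB to MSB, carry propagating):
  01010101111
+ 00111101011
  -----------
  col 0: 1 + 1 + 0 (carry in) = 2 → bit 0, carry out 1
  col 1: 1 + 1 + 1 (carry in) = 3 → bit 1, carry out 1
  col 2: 1 + 0 + 1 (carry in) = 2 → bit 0, carry out 1
  col 3: 1 + 1 + 1 (carry in) = 3 → bit 1, carry out 1
  col 4: 0 + 0 + 1 (carry in) = 1 → bit 1, carry out 0
  col 5: 1 + 1 + 0 (carry in) = 2 → bit 0, carry out 1
  col 6: 0 + 1 + 1 (carry in) = 2 → bit 0, carry out 1
  col 7: 1 + 1 + 1 (carry in) = 3 → bit 1, carry out 1
  col 8: 0 + 1 + 1 (carry in) = 2 → bit 0, carry out 1
  col 9: 1 + 0 + 1 (carry in) = 2 → bit 0, carry out 1
  col 10: 0 + 0 + 1 (carry in) = 1 → bit 1, carry out 0
Reading bits MSB→LSB: 10010011010
Strip leading zeros: 10010011010
= 10010011010


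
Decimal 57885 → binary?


Divide by 2 repeatedly:
57885 ÷ 2 = 28942 remainder 1
28942 ÷ 2 = 14471 remainder 0
14471 ÷ 2 = 7235 remainder 1
7235 ÷ 2 = 3617 remainder 1
3617 ÷ 2 = 1808 remainder 1
1808 ÷ 2 = 904 remainder 0
904 ÷ 2 = 452 remainder 0
452 ÷ 2 = 226 remainder 0
226 ÷ 2 = 113 remainder 0
113 ÷ 2 = 56 remainder 1
56 ÷ 2 = 28 remainder 0
28 ÷ 2 = 14 remainder 0
14 ÷ 2 = 7 remainder 0
7 ÷ 2 = 3 remainder 1
3 ÷ 2 = 1 remainder 1
1 ÷ 2 = 0 remainder 1
Reading remainders bottom-up:
= 1110001000011101


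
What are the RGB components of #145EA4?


Hex: #145EA4
R = 14₁₆ = 20
G = 5E₁₆ = 94
B = A4₁₆ = 164
= RGB(20, 94, 164)


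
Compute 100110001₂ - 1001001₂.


Align and subtract column by column (LSB to MSB, borrowing when needed):
  100110001
- 001001001
  ---------
  col 0: (1 - 0 borrow-in) - 1 → 1 - 1 = 0, borrow out 0
  col 1: (0 - 0 borrow-in) - 0 → 0 - 0 = 0, borrow out 0
  col 2: (0 - 0 borrow-in) - 0 → 0 - 0 = 0, borrow out 0
  col 3: (0 - 0 borrow-in) - 1 → borrow from next column: (0+2) - 1 = 1, borrow out 1
  col 4: (1 - 1 borrow-in) - 0 → 0 - 0 = 0, borrow out 0
  col 5: (1 - 0 borrow-in) - 0 → 1 - 0 = 1, borrow out 0
  col 6: (0 - 0 borrow-in) - 1 → borrow from next column: (0+2) - 1 = 1, borrow out 1
  col 7: (0 - 1 borrow-in) - 0 → borrow from next column: (-1+2) - 0 = 1, borrow out 1
  col 8: (1 - 1 borrow-in) - 0 → 0 - 0 = 0, borrow out 0
Reading bits MSB→LSB: 011101000
Strip leading zeros: 11101000
= 11101000


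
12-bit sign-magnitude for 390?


Sign bit: 0 (positive)
Magnitude: 390 = 00110000110
= 000110000110


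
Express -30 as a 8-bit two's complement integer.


Original: 00011110
Step 1 - Invert all bits: 11100001
Step 2 - Add 1: 11100001 + 1
= 11100010 (represents -30)


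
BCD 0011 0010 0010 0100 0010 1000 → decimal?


Each 4-bit group → digit:
  0011 → 3
  0010 → 2
  0010 → 2
  0100 → 4
  0010 → 2
  1000 → 8
= 322428


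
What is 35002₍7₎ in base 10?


Positional values (base 7):
  2 × 7^0 = 2 × 1 = 2
  0 × 7^1 = 0 × 7 = 0
  0 × 7^2 = 0 × 49 = 0
  5 × 7^3 = 5 × 343 = 1715
  3 × 7^4 = 3 × 2401 = 7203
Sum = 2 + 0 + 0 + 1715 + 7203
= 8920


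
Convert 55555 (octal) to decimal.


Positional values:
Position 0: 5 × 8^0 = 5
Position 1: 5 × 8^1 = 40
Position 2: 5 × 8^2 = 320
Position 3: 5 × 8^3 = 2560
Position 4: 5 × 8^4 = 20480
Sum = 5 + 40 + 320 + 2560 + 20480
= 23405


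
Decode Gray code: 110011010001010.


Gray code: 110011010001010
MSB stays the same: 1
Each subsequent bit = prev_binary XOR current_gray:
  B[1] = 1 XOR 1 = 0
  B[2] = 0 XOR 0 = 0
  B[3] = 0 XOR 0 = 0
  B[4] = 0 XOR 1 = 1
  B[5] = 1 XOR 1 = 0
  B[6] = 0 XOR 0 = 0
  B[7] = 0 XOR 1 = 1
  B[8] = 1 XOR 0 = 1
  B[9] = 1 XOR 0 = 1
  B[10] = 1 XOR 0 = 1
  B[11] = 1 XOR 1 = 0
  B[12] = 0 XOR 0 = 0
  B[13] = 0 XOR 1 = 1
  B[14] = 1 XOR 0 = 1
= 100010011110011 (17651 decimal)


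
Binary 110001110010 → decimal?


Positional values:
Bit 1: 1 × 2^1 = 2
Bit 4: 1 × 2^4 = 16
Bit 5: 1 × 2^5 = 32
Bit 6: 1 × 2^6 = 64
Bit 10: 1 × 2^10 = 1024
Bit 11: 1 × 2^11 = 2048
Sum = 2 + 16 + 32 + 64 + 1024 + 2048
= 3186


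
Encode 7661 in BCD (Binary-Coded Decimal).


Each digit → 4-bit binary:
  7 → 0111
  6 → 0110
  6 → 0110
  1 → 0001
= 0111 0110 0110 0001


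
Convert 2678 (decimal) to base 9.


Divide by 9 repeatedly:
2678 ÷ 9 = 297 remainder 5
297 ÷ 9 = 33 remainder 0
33 ÷ 9 = 3 remainder 6
3 ÷ 9 = 0 remainder 3
Reading remainders bottom-up:
= 3605


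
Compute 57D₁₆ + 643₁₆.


Align and add column by column (LSB to MSB, each column mod 16 with carry):
  057D
+ 0643
  ----
  col 0: D(13) + 3(3) + 0 (carry in) = 16 → 0(0), carry out 1
  col 1: 7(7) + 4(4) + 1 (carry in) = 12 → C(12), carry out 0
  col 2: 5(5) + 6(6) + 0 (carry in) = 11 → B(11), carry out 0
  col 3: 0(0) + 0(0) + 0 (carry in) = 0 → 0(0), carry out 0
Reading digits MSB→LSB: 0BC0
Strip leading zeros: BC0
= 0xBC0


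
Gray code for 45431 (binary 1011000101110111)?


Binary: 1011000101110111
Gray code: G = B XOR (B >> 1)
B >> 1 = 0101100010111011
1011000101110111 XOR 0101100010111011:
  1 XOR 0 = 1
  0 XOR 1 = 1
  1 XOR 0 = 1
  1 XOR 1 = 0
  0 XOR 1 = 1
  0 XOR 0 = 0
  0 XOR 0 = 0
  1 XOR 0 = 1
  0 XOR 1 = 1
  1 XOR 0 = 1
  1 XOR 1 = 0
  1 XOR 1 = 0
  0 XOR 1 = 1
  1 XOR 0 = 1
  1 XOR 1 = 0
  1 XOR 1 = 0
= 1110100111001100


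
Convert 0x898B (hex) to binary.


Each hex digit → 4 binary bits:
  8 = 1000
  9 = 1001
  8 = 1000
  B = 1011
Concatenate: 1000 1001 1000 1011
= 1000100110001011


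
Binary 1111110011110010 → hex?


Group into 4-bit nibbles: 1111110011110010
  1111 = F
  1100 = C
  1111 = F
  0010 = 2
= 0xFCF2


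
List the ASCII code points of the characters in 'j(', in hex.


String: 'j('  (2 characters)
Per-character ASCII lookup:
  'j': lowercase starts at 97: 'j' = 97 + 9 = 106 → 0x6A
  '(': special character: '(' = 40 → 0x28
= 0x6A 0x28


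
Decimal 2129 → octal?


Divide by 8 repeatedly:
2129 ÷ 8 = 266 remainder 1
266 ÷ 8 = 33 remainder 2
33 ÷ 8 = 4 remainder 1
4 ÷ 8 = 0 remainder 4
Reading remainders bottom-up:
= 0o4121


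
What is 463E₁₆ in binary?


Each hex digit → 4 binary bits:
  4 = 0100
  6 = 0110
  3 = 0011
  E = 1110
Concatenate: 0100 0110 0011 1110
= 0100011000111110


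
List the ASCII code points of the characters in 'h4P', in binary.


String: 'h4P'  (3 characters)
Per-character ASCII lookup:
  'h': lowercase starts at 97: 'h' = 97 + 7 = 104 → 1101000
  '4': digits start at 48: '4' = 48 + 4 = 52 → 110100
  'P': uppercase starts at 65: 'P' = 65 + 15 = 80 → 1010000
= 1101000 110100 1010000


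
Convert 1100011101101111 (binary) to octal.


Group into 3-bit groups: 001100011101101111
  001 = 1
  100 = 4
  011 = 3
  101 = 5
  101 = 5
  111 = 7
= 0o143557


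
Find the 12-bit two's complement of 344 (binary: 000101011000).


Original: 000101011000
Step 1 - Invert all bits: 111010100111
Step 2 - Add 1: 111010100111 + 1
= 111010101000 (represents -344)


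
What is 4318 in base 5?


Divide by 5 repeatedly:
4318 ÷ 5 = 863 remainder 3
863 ÷ 5 = 172 remainder 3
172 ÷ 5 = 34 remainder 2
34 ÷ 5 = 6 remainder 4
6 ÷ 5 = 1 remainder 1
1 ÷ 5 = 0 remainder 1
Reading remainders bottom-up:
= 114233


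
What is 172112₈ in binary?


Each octal digit → 3 binary bits:
  1 = 001
  7 = 111
  2 = 010
  1 = 001
  1 = 001
  2 = 010
Concatenate: 001 111 010 001 001 010
= 001111010001001010


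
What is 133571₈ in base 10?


Positional values:
Position 0: 1 × 8^0 = 1
Position 1: 7 × 8^1 = 56
Position 2: 5 × 8^2 = 320
Position 3: 3 × 8^3 = 1536
Position 4: 3 × 8^4 = 12288
Position 5: 1 × 8^5 = 32768
Sum = 1 + 56 + 320 + 1536 + 12288 + 32768
= 46969


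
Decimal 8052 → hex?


Divide by 16 repeatedly:
8052 ÷ 16 = 503 remainder 4 (4)
503 ÷ 16 = 31 remainder 7 (7)
31 ÷ 16 = 1 remainder 15 (F)
1 ÷ 16 = 0 remainder 1 (1)
Reading remainders bottom-up:
= 0x1F74


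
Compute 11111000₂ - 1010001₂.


Align and subtract column by column (LSB to MSB, borrowing when needed):
  11111000
- 01010001
  --------
  col 0: (0 - 0 borrow-in) - 1 → borrow from next column: (0+2) - 1 = 1, borrow out 1
  col 1: (0 - 1 borrow-in) - 0 → borrow from next column: (-1+2) - 0 = 1, borrow out 1
  col 2: (0 - 1 borrow-in) - 0 → borrow from next column: (-1+2) - 0 = 1, borrow out 1
  col 3: (1 - 1 borrow-in) - 0 → 0 - 0 = 0, borrow out 0
  col 4: (1 - 0 borrow-in) - 1 → 1 - 1 = 0, borrow out 0
  col 5: (1 - 0 borrow-in) - 0 → 1 - 0 = 1, borrow out 0
  col 6: (1 - 0 borrow-in) - 1 → 1 - 1 = 0, borrow out 0
  col 7: (1 - 0 borrow-in) - 0 → 1 - 0 = 1, borrow out 0
Reading bits MSB→LSB: 10100111
Strip leading zeros: 10100111
= 10100111


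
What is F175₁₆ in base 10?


Positional values:
Position 0: 5 × 16^0 = 5 × 1 = 5
Position 1: 7 × 16^1 = 7 × 16 = 112
Position 2: 1 × 16^2 = 1 × 256 = 256
Position 3: F × 16^3 = 15 × 4096 = 61440
Sum = 5 + 112 + 256 + 61440
= 61813


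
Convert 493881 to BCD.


Each digit → 4-bit binary:
  4 → 0100
  9 → 1001
  3 → 0011
  8 → 1000
  8 → 1000
  1 → 0001
= 0100 1001 0011 1000 1000 0001


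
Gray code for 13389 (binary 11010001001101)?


Binary: 11010001001101
Gray code: G = B XOR (B >> 1)
B >> 1 = 01101000100110
11010001001101 XOR 01101000100110:
  1 XOR 0 = 1
  1 XOR 1 = 0
  0 XOR 1 = 1
  1 XOR 0 = 1
  0 XOR 1 = 1
  0 XOR 0 = 0
  0 XOR 0 = 0
  1 XOR 0 = 1
  0 XOR 1 = 1
  0 XOR 0 = 0
  1 XOR 0 = 1
  1 XOR 1 = 0
  0 XOR 1 = 1
  1 XOR 0 = 1
= 10111001101011


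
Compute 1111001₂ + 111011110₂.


Align and add column by column (LSB to MSB, carry propagating):
  0001111001
+ 0111011110
  ----------
  col 0: 1 + 0 + 0 (carry in) = 1 → bit 1, carry out 0
  col 1: 0 + 1 + 0 (carry in) = 1 → bit 1, carry out 0
  col 2: 0 + 1 + 0 (carry in) = 1 → bit 1, carry out 0
  col 3: 1 + 1 + 0 (carry in) = 2 → bit 0, carry out 1
  col 4: 1 + 1 + 1 (carry in) = 3 → bit 1, carry out 1
  col 5: 1 + 0 + 1 (carry in) = 2 → bit 0, carry out 1
  col 6: 1 + 1 + 1 (carry in) = 3 → bit 1, carry out 1
  col 7: 0 + 1 + 1 (carry in) = 2 → bit 0, carry out 1
  col 8: 0 + 1 + 1 (carry in) = 2 → bit 0, carry out 1
  col 9: 0 + 0 + 1 (carry in) = 1 → bit 1, carry out 0
Reading bits MSB→LSB: 1001010111
Strip leading zeros: 1001010111
= 1001010111


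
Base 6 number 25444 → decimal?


Positional values (base 6):
  4 × 6^0 = 4 × 1 = 4
  4 × 6^1 = 4 × 6 = 24
  4 × 6^2 = 4 × 36 = 144
  5 × 6^3 = 5 × 216 = 1080
  2 × 6^4 = 2 × 1296 = 2592
Sum = 4 + 24 + 144 + 1080 + 2592
= 3844


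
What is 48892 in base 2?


Divide by 2 repeatedly:
48892 ÷ 2 = 24446 remainder 0
24446 ÷ 2 = 12223 remainder 0
12223 ÷ 2 = 6111 remainder 1
6111 ÷ 2 = 3055 remainder 1
3055 ÷ 2 = 1527 remainder 1
1527 ÷ 2 = 763 remainder 1
763 ÷ 2 = 381 remainder 1
381 ÷ 2 = 190 remainder 1
190 ÷ 2 = 95 remainder 0
95 ÷ 2 = 47 remainder 1
47 ÷ 2 = 23 remainder 1
23 ÷ 2 = 11 remainder 1
11 ÷ 2 = 5 remainder 1
5 ÷ 2 = 2 remainder 1
2 ÷ 2 = 1 remainder 0
1 ÷ 2 = 0 remainder 1
Reading remainders bottom-up:
= 1011111011111100


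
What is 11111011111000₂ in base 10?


Positional values:
Bit 3: 1 × 2^3 = 8
Bit 4: 1 × 2^4 = 16
Bit 5: 1 × 2^5 = 32
Bit 6: 1 × 2^6 = 64
Bit 7: 1 × 2^7 = 128
Bit 9: 1 × 2^9 = 512
Bit 10: 1 × 2^10 = 1024
Bit 11: 1 × 2^11 = 2048
Bit 12: 1 × 2^12 = 4096
Bit 13: 1 × 2^13 = 8192
Sum = 8 + 16 + 32 + 64 + 128 + 512 + 1024 + 2048 + 4096 + 8192
= 16120


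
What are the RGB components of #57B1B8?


Hex: #57B1B8
R = 57₁₆ = 87
G = B1₁₆ = 177
B = B8₁₆ = 184
= RGB(87, 177, 184)


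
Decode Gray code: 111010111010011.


Gray code: 111010111010011
MSB stays the same: 1
Each subsequent bit = prev_binary XOR current_gray:
  B[1] = 1 XOR 1 = 0
  B[2] = 0 XOR 1 = 1
  B[3] = 1 XOR 0 = 1
  B[4] = 1 XOR 1 = 0
  B[5] = 0 XOR 0 = 0
  B[6] = 0 XOR 1 = 1
  B[7] = 1 XOR 1 = 0
  B[8] = 0 XOR 1 = 1
  B[9] = 1 XOR 0 = 1
  B[10] = 1 XOR 1 = 0
  B[11] = 0 XOR 0 = 0
  B[12] = 0 XOR 0 = 0
  B[13] = 0 XOR 1 = 1
  B[14] = 1 XOR 1 = 0
= 101100101100010 (22882 decimal)


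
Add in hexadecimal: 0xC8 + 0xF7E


Align and add column by column (LSB to MSB, each column mod 16 with carry):
  00C8
+ 0F7E
  ----
  col 0: 8(8) + E(14) + 0 (carry in) = 22 → 6(6), carry out 1
  col 1: C(12) + 7(7) + 1 (carry in) = 20 → 4(4), carry out 1
  col 2: 0(0) + F(15) + 1 (carry in) = 16 → 0(0), carry out 1
  col 3: 0(0) + 0(0) + 1 (carry in) = 1 → 1(1), carry out 0
Reading digits MSB→LSB: 1046
Strip leading zeros: 1046
= 0x1046


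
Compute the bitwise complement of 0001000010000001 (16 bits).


Original: 0001000010000001
Invert all bits:
  bit 0: 0 → 1
  bit 1: 0 → 1
  bit 2: 0 → 1
  bit 3: 1 → 0
  bit 4: 0 → 1
  bit 5: 0 → 1
  bit 6: 0 → 1
  bit 7: 0 → 1
  bit 8: 1 → 0
  bit 9: 0 → 1
  bit 10: 0 → 1
  bit 11: 0 → 1
  bit 12: 0 → 1
  bit 13: 0 → 1
  bit 14: 0 → 1
  bit 15: 1 → 0
= 1110111101111110


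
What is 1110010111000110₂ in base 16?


Group into 4-bit nibbles: 1110010111000110
  1110 = E
  0101 = 5
  1100 = C
  0110 = 6
= 0xE5C6


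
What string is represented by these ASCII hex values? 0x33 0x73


Codes (hex): 0x33 0x73
Per-code ASCII lookup:
  0x33 = 51  (range 48-57: digits, 51 - 48 = 3) → '3'
  0x73 = 115  (range 97-122: lowercase, 115 - 97 = 18) → 's'
= '3s'


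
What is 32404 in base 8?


Divide by 8 repeatedly:
32404 ÷ 8 = 4050 remainder 4
4050 ÷ 8 = 506 remainder 2
506 ÷ 8 = 63 remainder 2
63 ÷ 8 = 7 remainder 7
7 ÷ 8 = 0 remainder 7
Reading remainders bottom-up:
= 0o77224


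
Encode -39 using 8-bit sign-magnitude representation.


Sign bit: 1 (negative)
Magnitude: 39 = 0100111
= 10100111


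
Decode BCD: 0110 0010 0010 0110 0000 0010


Each 4-bit group → digit:
  0110 → 6
  0010 → 2
  0010 → 2
  0110 → 6
  0000 → 0
  0010 → 2
= 622602


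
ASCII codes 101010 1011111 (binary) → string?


Codes (binary): 101010 1011111
Per-code ASCII lookup:
  101010 = 42  (special character) → '*'
  1011111 = 95  (special character) → '_'
= '*_'


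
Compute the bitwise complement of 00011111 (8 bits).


Original: 00011111
Invert all bits:
  bit 0: 0 → 1
  bit 1: 0 → 1
  bit 2: 0 → 1
  bit 3: 1 → 0
  bit 4: 1 → 0
  bit 5: 1 → 0
  bit 6: 1 → 0
  bit 7: 1 → 0
= 11100000


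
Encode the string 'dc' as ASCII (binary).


String: 'dc'  (2 characters)
Per-character ASCII lookup:
  'd': lowercase starts at 97: 'd' = 97 + 3 = 100 → 1100100
  'c': lowercase starts at 97: 'c' = 97 + 2 = 99 → 1100011
= 1100100 1100011


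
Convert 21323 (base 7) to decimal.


Positional values (base 7):
  3 × 7^0 = 3 × 1 = 3
  2 × 7^1 = 2 × 7 = 14
  3 × 7^2 = 3 × 49 = 147
  1 × 7^3 = 1 × 343 = 343
  2 × 7^4 = 2 × 2401 = 4802
Sum = 3 + 14 + 147 + 343 + 4802
= 5309


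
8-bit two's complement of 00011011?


Original: 00011011
Step 1 - Invert all bits: 11100100
Step 2 - Add 1: 11100100 + 1
= 11100101 (represents -27)


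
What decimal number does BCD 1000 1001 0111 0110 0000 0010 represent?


Each 4-bit group → digit:
  1000 → 8
  1001 → 9
  0111 → 7
  0110 → 6
  0000 → 0
  0010 → 2
= 897602


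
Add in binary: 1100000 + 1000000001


Align and add column by column (LSB to MSB, carry propagating):
  00001100000
+ 01000000001
  -----------
  col 0: 0 + 1 + 0 (carry in) = 1 → bit 1, carry out 0
  col 1: 0 + 0 + 0 (carry in) = 0 → bit 0, carry out 0
  col 2: 0 + 0 + 0 (carry in) = 0 → bit 0, carry out 0
  col 3: 0 + 0 + 0 (carry in) = 0 → bit 0, carry out 0
  col 4: 0 + 0 + 0 (carry in) = 0 → bit 0, carry out 0
  col 5: 1 + 0 + 0 (carry in) = 1 → bit 1, carry out 0
  col 6: 1 + 0 + 0 (carry in) = 1 → bit 1, carry out 0
  col 7: 0 + 0 + 0 (carry in) = 0 → bit 0, carry out 0
  col 8: 0 + 0 + 0 (carry in) = 0 → bit 0, carry out 0
  col 9: 0 + 1 + 0 (carry in) = 1 → bit 1, carry out 0
  col 10: 0 + 0 + 0 (carry in) = 0 → bit 0, carry out 0
Reading bits MSB→LSB: 01001100001
Strip leading zeros: 1001100001
= 1001100001


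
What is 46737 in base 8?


Divide by 8 repeatedly:
46737 ÷ 8 = 5842 remainder 1
5842 ÷ 8 = 730 remainder 2
730 ÷ 8 = 91 remainder 2
91 ÷ 8 = 11 remainder 3
11 ÷ 8 = 1 remainder 3
1 ÷ 8 = 0 remainder 1
Reading remainders bottom-up:
= 0o133221


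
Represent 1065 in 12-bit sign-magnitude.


Sign bit: 0 (positive)
Magnitude: 1065 = 10000101001
= 010000101001


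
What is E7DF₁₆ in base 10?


Positional values:
Position 0: F × 16^0 = 15 × 1 = 15
Position 1: D × 16^1 = 13 × 16 = 208
Position 2: 7 × 16^2 = 7 × 256 = 1792
Position 3: E × 16^3 = 14 × 4096 = 57344
Sum = 15 + 208 + 1792 + 57344
= 59359


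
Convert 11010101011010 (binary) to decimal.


Positional values:
Bit 1: 1 × 2^1 = 2
Bit 3: 1 × 2^3 = 8
Bit 4: 1 × 2^4 = 16
Bit 6: 1 × 2^6 = 64
Bit 8: 1 × 2^8 = 256
Bit 10: 1 × 2^10 = 1024
Bit 12: 1 × 2^12 = 4096
Bit 13: 1 × 2^13 = 8192
Sum = 2 + 8 + 16 + 64 + 256 + 1024 + 4096 + 8192
= 13658


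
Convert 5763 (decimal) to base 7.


Divide by 7 repeatedly:
5763 ÷ 7 = 823 remainder 2
823 ÷ 7 = 117 remainder 4
117 ÷ 7 = 16 remainder 5
16 ÷ 7 = 2 remainder 2
2 ÷ 7 = 0 remainder 2
Reading remainders bottom-up:
= 22542


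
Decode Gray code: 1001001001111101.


Gray code: 1001001001111101
MSB stays the same: 1
Each subsequent bit = prev_binary XOR current_gray:
  B[1] = 1 XOR 0 = 1
  B[2] = 1 XOR 0 = 1
  B[3] = 1 XOR 1 = 0
  B[4] = 0 XOR 0 = 0
  B[5] = 0 XOR 0 = 0
  B[6] = 0 XOR 1 = 1
  B[7] = 1 XOR 0 = 1
  B[8] = 1 XOR 0 = 1
  B[9] = 1 XOR 1 = 0
  B[10] = 0 XOR 1 = 1
  B[11] = 1 XOR 1 = 0
  B[12] = 0 XOR 1 = 1
  B[13] = 1 XOR 1 = 0
  B[14] = 0 XOR 0 = 0
  B[15] = 0 XOR 1 = 1
= 1110001110101001 (58281 decimal)


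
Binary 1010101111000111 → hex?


Group into 4-bit nibbles: 1010101111000111
  1010 = A
  1011 = B
  1100 = C
  0111 = 7
= 0xABC7


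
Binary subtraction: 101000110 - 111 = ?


Align and subtract column by column (LSB to MSB, borrowing when needed):
  101000110
- 000000111
  ---------
  col 0: (0 - 0 borrow-in) - 1 → borrow from next column: (0+2) - 1 = 1, borrow out 1
  col 1: (1 - 1 borrow-in) - 1 → borrow from next column: (0+2) - 1 = 1, borrow out 1
  col 2: (1 - 1 borrow-in) - 1 → borrow from next column: (0+2) - 1 = 1, borrow out 1
  col 3: (0 - 1 borrow-in) - 0 → borrow from next column: (-1+2) - 0 = 1, borrow out 1
  col 4: (0 - 1 borrow-in) - 0 → borrow from next column: (-1+2) - 0 = 1, borrow out 1
  col 5: (0 - 1 borrow-in) - 0 → borrow from next column: (-1+2) - 0 = 1, borrow out 1
  col 6: (1 - 1 borrow-in) - 0 → 0 - 0 = 0, borrow out 0
  col 7: (0 - 0 borrow-in) - 0 → 0 - 0 = 0, borrow out 0
  col 8: (1 - 0 borrow-in) - 0 → 1 - 0 = 1, borrow out 0
Reading bits MSB→LSB: 100111111
Strip leading zeros: 100111111
= 100111111


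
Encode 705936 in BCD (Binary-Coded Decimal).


Each digit → 4-bit binary:
  7 → 0111
  0 → 0000
  5 → 0101
  9 → 1001
  3 → 0011
  6 → 0110
= 0111 0000 0101 1001 0011 0110


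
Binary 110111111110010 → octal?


Group into 3-bit groups: 110111111110010
  110 = 6
  111 = 7
  111 = 7
  110 = 6
  010 = 2
= 0o67762


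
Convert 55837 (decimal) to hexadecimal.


Divide by 16 repeatedly:
55837 ÷ 16 = 3489 remainder 13 (D)
3489 ÷ 16 = 218 remainder 1 (1)
218 ÷ 16 = 13 remainder 10 (A)
13 ÷ 16 = 0 remainder 13 (D)
Reading remainders bottom-up:
= 0xDA1D


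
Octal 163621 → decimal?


Positional values:
Position 0: 1 × 8^0 = 1
Position 1: 2 × 8^1 = 16
Position 2: 6 × 8^2 = 384
Position 3: 3 × 8^3 = 1536
Position 4: 6 × 8^4 = 24576
Position 5: 1 × 8^5 = 32768
Sum = 1 + 16 + 384 + 1536 + 24576 + 32768
= 59281


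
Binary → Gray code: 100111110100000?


Binary: 100111110100000
Gray code: G = B XOR (B >> 1)
B >> 1 = 010011111010000
100111110100000 XOR 010011111010000:
  1 XOR 0 = 1
  0 XOR 1 = 1
  0 XOR 0 = 0
  1 XOR 0 = 1
  1 XOR 1 = 0
  1 XOR 1 = 0
  1 XOR 1 = 0
  1 XOR 1 = 0
  0 XOR 1 = 1
  1 XOR 0 = 1
  0 XOR 1 = 1
  0 XOR 0 = 0
  0 XOR 0 = 0
  0 XOR 0 = 0
  0 XOR 0 = 0
= 110100001110000


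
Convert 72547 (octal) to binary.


Each octal digit → 3 binary bits:
  7 = 111
  2 = 010
  5 = 101
  4 = 100
  7 = 111
Concatenate: 111 010 101 100 111
= 111010101100111


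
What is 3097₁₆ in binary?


Each hex digit → 4 binary bits:
  3 = 0011
  0 = 0000
  9 = 1001
  7 = 0111
Concatenate: 0011 0000 1001 0111
= 0011000010010111


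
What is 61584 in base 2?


Divide by 2 repeatedly:
61584 ÷ 2 = 30792 remainder 0
30792 ÷ 2 = 15396 remainder 0
15396 ÷ 2 = 7698 remainder 0
7698 ÷ 2 = 3849 remainder 0
3849 ÷ 2 = 1924 remainder 1
1924 ÷ 2 = 962 remainder 0
962 ÷ 2 = 481 remainder 0
481 ÷ 2 = 240 remainder 1
240 ÷ 2 = 120 remainder 0
120 ÷ 2 = 60 remainder 0
60 ÷ 2 = 30 remainder 0
30 ÷ 2 = 15 remainder 0
15 ÷ 2 = 7 remainder 1
7 ÷ 2 = 3 remainder 1
3 ÷ 2 = 1 remainder 1
1 ÷ 2 = 0 remainder 1
Reading remainders bottom-up:
= 1111000010010000


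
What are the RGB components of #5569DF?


Hex: #5569DF
R = 55₁₆ = 85
G = 69₁₆ = 105
B = DF₁₆ = 223
= RGB(85, 105, 223)


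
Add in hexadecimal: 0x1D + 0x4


Align and add column by column (LSB to MSB, each column mod 16 with carry):
  01D
+ 004
  ---
  col 0: D(13) + 4(4) + 0 (carry in) = 17 → 1(1), carry out 1
  col 1: 1(1) + 0(0) + 1 (carry in) = 2 → 2(2), carry out 0
  col 2: 0(0) + 0(0) + 0 (carry in) = 0 → 0(0), carry out 0
Reading digits MSB→LSB: 021
Strip leading zeros: 21
= 0x21


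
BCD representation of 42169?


Each digit → 4-bit binary:
  4 → 0100
  2 → 0010
  1 → 0001
  6 → 0110
  9 → 1001
= 0100 0010 0001 0110 1001


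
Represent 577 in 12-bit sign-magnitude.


Sign bit: 0 (positive)
Magnitude: 577 = 01001000001
= 001001000001


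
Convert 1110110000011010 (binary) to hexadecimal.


Group into 4-bit nibbles: 1110110000011010
  1110 = E
  1100 = C
  0001 = 1
  1010 = A
= 0xEC1A


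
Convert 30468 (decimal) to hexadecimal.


Divide by 16 repeatedly:
30468 ÷ 16 = 1904 remainder 4 (4)
1904 ÷ 16 = 119 remainder 0 (0)
119 ÷ 16 = 7 remainder 7 (7)
7 ÷ 16 = 0 remainder 7 (7)
Reading remainders bottom-up:
= 0x7704


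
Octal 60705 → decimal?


Positional values:
Position 0: 5 × 8^0 = 5
Position 1: 0 × 8^1 = 0
Position 2: 7 × 8^2 = 448
Position 3: 0 × 8^3 = 0
Position 4: 6 × 8^4 = 24576
Sum = 5 + 0 + 448 + 0 + 24576
= 25029


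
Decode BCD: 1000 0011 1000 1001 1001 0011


Each 4-bit group → digit:
  1000 → 8
  0011 → 3
  1000 → 8
  1001 → 9
  1001 → 9
  0011 → 3
= 838993


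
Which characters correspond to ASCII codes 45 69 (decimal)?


Codes (decimal): 45 69
Per-code ASCII lookup:
  45  (special character) → '-'
  69  (range 65-90: uppercase, 69 - 65 = 4) → 'E'
= '-E'


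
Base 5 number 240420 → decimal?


Positional values (base 5):
  0 × 5^0 = 0 × 1 = 0
  2 × 5^1 = 2 × 5 = 10
  4 × 5^2 = 4 × 25 = 100
  0 × 5^3 = 0 × 125 = 0
  4 × 5^4 = 4 × 625 = 2500
  2 × 5^5 = 2 × 3125 = 6250
Sum = 0 + 10 + 100 + 0 + 2500 + 6250
= 8860


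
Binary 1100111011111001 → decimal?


Positional values:
Bit 0: 1 × 2^0 = 1
Bit 3: 1 × 2^3 = 8
Bit 4: 1 × 2^4 = 16
Bit 5: 1 × 2^5 = 32
Bit 6: 1 × 2^6 = 64
Bit 7: 1 × 2^7 = 128
Bit 9: 1 × 2^9 = 512
Bit 10: 1 × 2^10 = 1024
Bit 11: 1 × 2^11 = 2048
Bit 14: 1 × 2^14 = 16384
Bit 15: 1 × 2^15 = 32768
Sum = 1 + 8 + 16 + 32 + 64 + 128 + 512 + 1024 + 2048 + 16384 + 32768
= 52985


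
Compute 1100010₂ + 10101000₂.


Align and add column by column (LSB to MSB, carry propagating):
  001100010
+ 010101000
  ---------
  col 0: 0 + 0 + 0 (carry in) = 0 → bit 0, carry out 0
  col 1: 1 + 0 + 0 (carry in) = 1 → bit 1, carry out 0
  col 2: 0 + 0 + 0 (carry in) = 0 → bit 0, carry out 0
  col 3: 0 + 1 + 0 (carry in) = 1 → bit 1, carry out 0
  col 4: 0 + 0 + 0 (carry in) = 0 → bit 0, carry out 0
  col 5: 1 + 1 + 0 (carry in) = 2 → bit 0, carry out 1
  col 6: 1 + 0 + 1 (carry in) = 2 → bit 0, carry out 1
  col 7: 0 + 1 + 1 (carry in) = 2 → bit 0, carry out 1
  col 8: 0 + 0 + 1 (carry in) = 1 → bit 1, carry out 0
Reading bits MSB→LSB: 100001010
Strip leading zeros: 100001010
= 100001010


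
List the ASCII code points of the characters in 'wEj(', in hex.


String: 'wEj('  (4 characters)
Per-character ASCII lookup:
  'w': lowercase starts at 97: 'w' = 97 + 22 = 119 → 0x77
  'E': uppercase starts at 65: 'E' = 65 + 4 = 69 → 0x45
  'j': lowercase starts at 97: 'j' = 97 + 9 = 106 → 0x6A
  '(': special character: '(' = 40 → 0x28
= 0x77 0x45 0x6A 0x28


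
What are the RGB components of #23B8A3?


Hex: #23B8A3
R = 23₁₆ = 35
G = B8₁₆ = 184
B = A3₁₆ = 163
= RGB(35, 184, 163)


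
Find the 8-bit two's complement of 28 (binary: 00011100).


Original: 00011100
Step 1 - Invert all bits: 11100011
Step 2 - Add 1: 11100011 + 1
= 11100100 (represents -28)


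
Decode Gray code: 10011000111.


Gray code: 10011000111
MSB stays the same: 1
Each subsequent bit = prev_binary XOR current_gray:
  B[1] = 1 XOR 0 = 1
  B[2] = 1 XOR 0 = 1
  B[3] = 1 XOR 1 = 0
  B[4] = 0 XOR 1 = 1
  B[5] = 1 XOR 0 = 1
  B[6] = 1 XOR 0 = 1
  B[7] = 1 XOR 0 = 1
  B[8] = 1 XOR 1 = 0
  B[9] = 0 XOR 1 = 1
  B[10] = 1 XOR 1 = 0
= 11101111010 (1914 decimal)


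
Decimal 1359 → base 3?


Divide by 3 repeatedly:
1359 ÷ 3 = 453 remainder 0
453 ÷ 3 = 151 remainder 0
151 ÷ 3 = 50 remainder 1
50 ÷ 3 = 16 remainder 2
16 ÷ 3 = 5 remainder 1
5 ÷ 3 = 1 remainder 2
1 ÷ 3 = 0 remainder 1
Reading remainders bottom-up:
= 1212100


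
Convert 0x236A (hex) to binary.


Each hex digit → 4 binary bits:
  2 = 0010
  3 = 0011
  6 = 0110
  A = 1010
Concatenate: 0010 0011 0110 1010
= 0010001101101010


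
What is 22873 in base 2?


Divide by 2 repeatedly:
22873 ÷ 2 = 11436 remainder 1
11436 ÷ 2 = 5718 remainder 0
5718 ÷ 2 = 2859 remainder 0
2859 ÷ 2 = 1429 remainder 1
1429 ÷ 2 = 714 remainder 1
714 ÷ 2 = 357 remainder 0
357 ÷ 2 = 178 remainder 1
178 ÷ 2 = 89 remainder 0
89 ÷ 2 = 44 remainder 1
44 ÷ 2 = 22 remainder 0
22 ÷ 2 = 11 remainder 0
11 ÷ 2 = 5 remainder 1
5 ÷ 2 = 2 remainder 1
2 ÷ 2 = 1 remainder 0
1 ÷ 2 = 0 remainder 1
Reading remainders bottom-up:
= 101100101011001


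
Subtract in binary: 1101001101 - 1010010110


Align and subtract column by column (LSB to MSB, borrowing when needed):
  1101001101
- 1010010110
  ----------
  col 0: (1 - 0 borrow-in) - 0 → 1 - 0 = 1, borrow out 0
  col 1: (0 - 0 borrow-in) - 1 → borrow from next column: (0+2) - 1 = 1, borrow out 1
  col 2: (1 - 1 borrow-in) - 1 → borrow from next column: (0+2) - 1 = 1, borrow out 1
  col 3: (1 - 1 borrow-in) - 0 → 0 - 0 = 0, borrow out 0
  col 4: (0 - 0 borrow-in) - 1 → borrow from next column: (0+2) - 1 = 1, borrow out 1
  col 5: (0 - 1 borrow-in) - 0 → borrow from next column: (-1+2) - 0 = 1, borrow out 1
  col 6: (1 - 1 borrow-in) - 0 → 0 - 0 = 0, borrow out 0
  col 7: (0 - 0 borrow-in) - 1 → borrow from next column: (0+2) - 1 = 1, borrow out 1
  col 8: (1 - 1 borrow-in) - 0 → 0 - 0 = 0, borrow out 0
  col 9: (1 - 0 borrow-in) - 1 → 1 - 1 = 0, borrow out 0
Reading bits MSB→LSB: 0010110111
Strip leading zeros: 10110111
= 10110111


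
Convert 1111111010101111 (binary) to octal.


Group into 3-bit groups: 001111111010101111
  001 = 1
  111 = 7
  111 = 7
  010 = 2
  101 = 5
  111 = 7
= 0o177257


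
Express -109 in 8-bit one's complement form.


Original: 01101101
Invert all bits:
  bit 0: 0 → 1
  bit 1: 1 → 0
  bit 2: 1 → 0
  bit 3: 0 → 1
  bit 4: 1 → 0
  bit 5: 1 → 0
  bit 6: 0 → 1
  bit 7: 1 → 0
= 10010010


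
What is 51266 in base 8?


Divide by 8 repeatedly:
51266 ÷ 8 = 6408 remainder 2
6408 ÷ 8 = 801 remainder 0
801 ÷ 8 = 100 remainder 1
100 ÷ 8 = 12 remainder 4
12 ÷ 8 = 1 remainder 4
1 ÷ 8 = 0 remainder 1
Reading remainders bottom-up:
= 0o144102


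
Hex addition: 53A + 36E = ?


Align and add column by column (LSB to MSB, each column mod 16 with carry):
  053A
+ 036E
  ----
  col 0: A(10) + E(14) + 0 (carry in) = 24 → 8(8), carry out 1
  col 1: 3(3) + 6(6) + 1 (carry in) = 10 → A(10), carry out 0
  col 2: 5(5) + 3(3) + 0 (carry in) = 8 → 8(8), carry out 0
  col 3: 0(0) + 0(0) + 0 (carry in) = 0 → 0(0), carry out 0
Reading digits MSB→LSB: 08A8
Strip leading zeros: 8A8
= 0x8A8


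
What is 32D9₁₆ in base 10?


Positional values:
Position 0: 9 × 16^0 = 9 × 1 = 9
Position 1: D × 16^1 = 13 × 16 = 208
Position 2: 2 × 16^2 = 2 × 256 = 512
Position 3: 3 × 16^3 = 3 × 4096 = 12288
Sum = 9 + 208 + 512 + 12288
= 13017


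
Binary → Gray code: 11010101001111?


Binary: 11010101001111
Gray code: G = B XOR (B >> 1)
B >> 1 = 01101010100111
11010101001111 XOR 01101010100111:
  1 XOR 0 = 1
  1 XOR 1 = 0
  0 XOR 1 = 1
  1 XOR 0 = 1
  0 XOR 1 = 1
  1 XOR 0 = 1
  0 XOR 1 = 1
  1 XOR 0 = 1
  0 XOR 1 = 1
  0 XOR 0 = 0
  1 XOR 0 = 1
  1 XOR 1 = 0
  1 XOR 1 = 0
  1 XOR 1 = 0
= 10111111101000


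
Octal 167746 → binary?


Each octal digit → 3 binary bits:
  1 = 001
  6 = 110
  7 = 111
  7 = 111
  4 = 100
  6 = 110
Concatenate: 001 110 111 111 100 110
= 001110111111100110


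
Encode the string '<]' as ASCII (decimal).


String: '<]'  (2 characters)
Per-character ASCII lookup:
  '<': special character: '<' = 60
  ']': special character: ']' = 93
= 60 93


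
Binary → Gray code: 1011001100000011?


Binary: 1011001100000011
Gray code: G = B XOR (B >> 1)
B >> 1 = 0101100110000001
1011001100000011 XOR 0101100110000001:
  1 XOR 0 = 1
  0 XOR 1 = 1
  1 XOR 0 = 1
  1 XOR 1 = 0
  0 XOR 1 = 1
  0 XOR 0 = 0
  1 XOR 0 = 1
  1 XOR 1 = 0
  0 XOR 1 = 1
  0 XOR 0 = 0
  0 XOR 0 = 0
  0 XOR 0 = 0
  0 XOR 0 = 0
  0 XOR 0 = 0
  1 XOR 0 = 1
  1 XOR 1 = 0
= 1110101010000010


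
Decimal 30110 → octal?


Divide by 8 repeatedly:
30110 ÷ 8 = 3763 remainder 6
3763 ÷ 8 = 470 remainder 3
470 ÷ 8 = 58 remainder 6
58 ÷ 8 = 7 remainder 2
7 ÷ 8 = 0 remainder 7
Reading remainders bottom-up:
= 0o72636


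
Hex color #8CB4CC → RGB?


Hex: #8CB4CC
R = 8C₁₆ = 140
G = B4₁₆ = 180
B = CC₁₆ = 204
= RGB(140, 180, 204)


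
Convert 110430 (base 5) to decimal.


Positional values (base 5):
  0 × 5^0 = 0 × 1 = 0
  3 × 5^1 = 3 × 5 = 15
  4 × 5^2 = 4 × 25 = 100
  0 × 5^3 = 0 × 125 = 0
  1 × 5^4 = 1 × 625 = 625
  1 × 5^5 = 1 × 3125 = 3125
Sum = 0 + 15 + 100 + 0 + 625 + 3125
= 3865


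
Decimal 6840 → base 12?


Divide by 12 repeatedly:
6840 ÷ 12 = 570 remainder 0
570 ÷ 12 = 47 remainder 6
47 ÷ 12 = 3 remainder 11
3 ÷ 12 = 0 remainder 3
Reading remainders bottom-up:
= 3B60


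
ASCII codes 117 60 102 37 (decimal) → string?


Codes (decimal): 117 60 102 37
Per-code ASCII lookup:
  117  (range 97-122: lowercase, 117 - 97 = 20) → 'u'
  60  (special character) → '<'
  102  (range 97-122: lowercase, 102 - 97 = 5) → 'f'
  37  (special character) → '%'
= 'u<f%'


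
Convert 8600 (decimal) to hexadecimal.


Divide by 16 repeatedly:
8600 ÷ 16 = 537 remainder 8 (8)
537 ÷ 16 = 33 remainder 9 (9)
33 ÷ 16 = 2 remainder 1 (1)
2 ÷ 16 = 0 remainder 2 (2)
Reading remainders bottom-up:
= 0x2198


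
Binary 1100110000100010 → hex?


Group into 4-bit nibbles: 1100110000100010
  1100 = C
  1100 = C
  0010 = 2
  0010 = 2
= 0xCC22


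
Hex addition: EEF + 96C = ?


Align and add column by column (LSB to MSB, each column mod 16 with carry):
  0EEF
+ 096C
  ----
  col 0: F(15) + C(12) + 0 (carry in) = 27 → B(11), carry out 1
  col 1: E(14) + 6(6) + 1 (carry in) = 21 → 5(5), carry out 1
  col 2: E(14) + 9(9) + 1 (carry in) = 24 → 8(8), carry out 1
  col 3: 0(0) + 0(0) + 1 (carry in) = 1 → 1(1), carry out 0
Reading digits MSB→LSB: 185B
Strip leading zeros: 185B
= 0x185B


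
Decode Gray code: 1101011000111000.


Gray code: 1101011000111000
MSB stays the same: 1
Each subsequent bit = prev_binary XOR current_gray:
  B[1] = 1 XOR 1 = 0
  B[2] = 0 XOR 0 = 0
  B[3] = 0 XOR 1 = 1
  B[4] = 1 XOR 0 = 1
  B[5] = 1 XOR 1 = 0
  B[6] = 0 XOR 1 = 1
  B[7] = 1 XOR 0 = 1
  B[8] = 1 XOR 0 = 1
  B[9] = 1 XOR 0 = 1
  B[10] = 1 XOR 1 = 0
  B[11] = 0 XOR 1 = 1
  B[12] = 1 XOR 1 = 0
  B[13] = 0 XOR 0 = 0
  B[14] = 0 XOR 0 = 0
  B[15] = 0 XOR 0 = 0
= 1001101111010000 (39888 decimal)


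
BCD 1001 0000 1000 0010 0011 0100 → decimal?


Each 4-bit group → digit:
  1001 → 9
  0000 → 0
  1000 → 8
  0010 → 2
  0011 → 3
  0100 → 4
= 908234


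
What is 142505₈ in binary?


Each octal digit → 3 binary bits:
  1 = 001
  4 = 100
  2 = 010
  5 = 101
  0 = 000
  5 = 101
Concatenate: 001 100 010 101 000 101
= 001100010101000101


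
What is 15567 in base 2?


Divide by 2 repeatedly:
15567 ÷ 2 = 7783 remainder 1
7783 ÷ 2 = 3891 remainder 1
3891 ÷ 2 = 1945 remainder 1
1945 ÷ 2 = 972 remainder 1
972 ÷ 2 = 486 remainder 0
486 ÷ 2 = 243 remainder 0
243 ÷ 2 = 121 remainder 1
121 ÷ 2 = 60 remainder 1
60 ÷ 2 = 30 remainder 0
30 ÷ 2 = 15 remainder 0
15 ÷ 2 = 7 remainder 1
7 ÷ 2 = 3 remainder 1
3 ÷ 2 = 1 remainder 1
1 ÷ 2 = 0 remainder 1
Reading remainders bottom-up:
= 11110011001111


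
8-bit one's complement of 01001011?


Original: 01001011
Invert all bits:
  bit 0: 0 → 1
  bit 1: 1 → 0
  bit 2: 0 → 1
  bit 3: 0 → 1
  bit 4: 1 → 0
  bit 5: 0 → 1
  bit 6: 1 → 0
  bit 7: 1 → 0
= 10110100


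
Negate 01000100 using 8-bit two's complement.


Original: 01000100
Step 1 - Invert all bits: 10111011
Step 2 - Add 1: 10111011 + 1
= 10111100 (represents -68)


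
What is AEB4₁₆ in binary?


Each hex digit → 4 binary bits:
  A = 1010
  E = 1110
  B = 1011
  4 = 0100
Concatenate: 1010 1110 1011 0100
= 1010111010110100


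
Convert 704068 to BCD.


Each digit → 4-bit binary:
  7 → 0111
  0 → 0000
  4 → 0100
  0 → 0000
  6 → 0110
  8 → 1000
= 0111 0000 0100 0000 0110 1000


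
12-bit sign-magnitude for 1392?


Sign bit: 0 (positive)
Magnitude: 1392 = 10101110000
= 010101110000


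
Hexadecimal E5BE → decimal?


Positional values:
Position 0: E × 16^0 = 14 × 1 = 14
Position 1: B × 16^1 = 11 × 16 = 176
Position 2: 5 × 16^2 = 5 × 256 = 1280
Position 3: E × 16^3 = 14 × 4096 = 57344
Sum = 14 + 176 + 1280 + 57344
= 58814


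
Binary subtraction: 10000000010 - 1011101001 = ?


Align and subtract column by column (LSB to MSB, borrowing when needed):
  10000000010
- 01011101001
  -----------
  col 0: (0 - 0 borrow-in) - 1 → borrow from next column: (0+2) - 1 = 1, borrow out 1
  col 1: (1 - 1 borrow-in) - 0 → 0 - 0 = 0, borrow out 0
  col 2: (0 - 0 borrow-in) - 0 → 0 - 0 = 0, borrow out 0
  col 3: (0 - 0 borrow-in) - 1 → borrow from next column: (0+2) - 1 = 1, borrow out 1
  col 4: (0 - 1 borrow-in) - 0 → borrow from next column: (-1+2) - 0 = 1, borrow out 1
  col 5: (0 - 1 borrow-in) - 1 → borrow from next column: (-1+2) - 1 = 0, borrow out 1
  col 6: (0 - 1 borrow-in) - 1 → borrow from next column: (-1+2) - 1 = 0, borrow out 1
  col 7: (0 - 1 borrow-in) - 1 → borrow from next column: (-1+2) - 1 = 0, borrow out 1
  col 8: (0 - 1 borrow-in) - 0 → borrow from next column: (-1+2) - 0 = 1, borrow out 1
  col 9: (0 - 1 borrow-in) - 1 → borrow from next column: (-1+2) - 1 = 0, borrow out 1
  col 10: (1 - 1 borrow-in) - 0 → 0 - 0 = 0, borrow out 0
Reading bits MSB→LSB: 00100011001
Strip leading zeros: 100011001
= 100011001


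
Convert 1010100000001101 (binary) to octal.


Group into 3-bit groups: 001010100000001101
  001 = 1
  010 = 2
  100 = 4
  000 = 0
  001 = 1
  101 = 5
= 0o124015


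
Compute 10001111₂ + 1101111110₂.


Align and add column by column (LSB to MSB, carry propagating):
  00010001111
+ 01101111110
  -----------
  col 0: 1 + 0 + 0 (carry in) = 1 → bit 1, carry out 0
  col 1: 1 + 1 + 0 (carry in) = 2 → bit 0, carry out 1
  col 2: 1 + 1 + 1 (carry in) = 3 → bit 1, carry out 1
  col 3: 1 + 1 + 1 (carry in) = 3 → bit 1, carry out 1
  col 4: 0 + 1 + 1 (carry in) = 2 → bit 0, carry out 1
  col 5: 0 + 1 + 1 (carry in) = 2 → bit 0, carry out 1
  col 6: 0 + 1 + 1 (carry in) = 2 → bit 0, carry out 1
  col 7: 1 + 0 + 1 (carry in) = 2 → bit 0, carry out 1
  col 8: 0 + 1 + 1 (carry in) = 2 → bit 0, carry out 1
  col 9: 0 + 1 + 1 (carry in) = 2 → bit 0, carry out 1
  col 10: 0 + 0 + 1 (carry in) = 1 → bit 1, carry out 0
Reading bits MSB→LSB: 10000001101
Strip leading zeros: 10000001101
= 10000001101


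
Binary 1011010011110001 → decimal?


Positional values:
Bit 0: 1 × 2^0 = 1
Bit 4: 1 × 2^4 = 16
Bit 5: 1 × 2^5 = 32
Bit 6: 1 × 2^6 = 64
Bit 7: 1 × 2^7 = 128
Bit 10: 1 × 2^10 = 1024
Bit 12: 1 × 2^12 = 4096
Bit 13: 1 × 2^13 = 8192
Bit 15: 1 × 2^15 = 32768
Sum = 1 + 16 + 32 + 64 + 128 + 1024 + 4096 + 8192 + 32768
= 46321


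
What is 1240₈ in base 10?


Positional values:
Position 0: 0 × 8^0 = 0
Position 1: 4 × 8^1 = 32
Position 2: 2 × 8^2 = 128
Position 3: 1 × 8^3 = 512
Sum = 0 + 32 + 128 + 512
= 672


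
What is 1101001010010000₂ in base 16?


Group into 4-bit nibbles: 1101001010010000
  1101 = D
  0010 = 2
  1001 = 9
  0000 = 0
= 0xD290


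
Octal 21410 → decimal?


Positional values:
Position 0: 0 × 8^0 = 0
Position 1: 1 × 8^1 = 8
Position 2: 4 × 8^2 = 256
Position 3: 1 × 8^3 = 512
Position 4: 2 × 8^4 = 8192
Sum = 0 + 8 + 256 + 512 + 8192
= 8968


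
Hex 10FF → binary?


Each hex digit → 4 binary bits:
  1 = 0001
  0 = 0000
  F = 1111
  F = 1111
Concatenate: 0001 0000 1111 1111
= 0001000011111111


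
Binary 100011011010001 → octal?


Group into 3-bit groups: 100011011010001
  100 = 4
  011 = 3
  011 = 3
  010 = 2
  001 = 1
= 0o43321
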